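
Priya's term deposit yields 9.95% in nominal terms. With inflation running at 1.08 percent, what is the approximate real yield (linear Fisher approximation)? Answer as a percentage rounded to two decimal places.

8.87%

r ≈ i − π = 9.95% − 1.08% = 8.87%.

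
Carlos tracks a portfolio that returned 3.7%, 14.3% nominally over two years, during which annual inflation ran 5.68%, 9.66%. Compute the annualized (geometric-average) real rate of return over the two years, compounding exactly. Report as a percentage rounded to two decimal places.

Compound the nominal returns: 1.0370 × 1.1430 = 1.18529100.
Compound inflation: 1.0568 × 1.0966 = 1.15888688.
Deflate: 1.18529100 / 1.15888688 = 1.02278404.
Annualized real rate = 1.02278404^(1/2) − 1 = 1.1328% → 1.13%.

1.13%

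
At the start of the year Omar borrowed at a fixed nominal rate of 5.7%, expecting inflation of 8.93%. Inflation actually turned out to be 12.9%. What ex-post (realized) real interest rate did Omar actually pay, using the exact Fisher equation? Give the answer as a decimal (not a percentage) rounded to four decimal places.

-0.0638

Ex-post: (1 + 0.0570)/(1 + 0.1290) − 1 = -6.3773%
So the realized real rate is -0.0638.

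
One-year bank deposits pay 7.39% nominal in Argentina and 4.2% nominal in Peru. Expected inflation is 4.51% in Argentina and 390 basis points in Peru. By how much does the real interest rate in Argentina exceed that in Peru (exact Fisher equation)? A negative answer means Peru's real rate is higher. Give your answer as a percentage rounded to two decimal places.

Argentina: (1 + 0.0739)/(1 + 0.0451) − 1 = 2.7557%
Peru: (1 + 0.0420)/(1 + 0.0390) − 1 = 0.2887%
Differential = 2.7557% − 0.2887% = 2.4670% → 2.47%.

2.47%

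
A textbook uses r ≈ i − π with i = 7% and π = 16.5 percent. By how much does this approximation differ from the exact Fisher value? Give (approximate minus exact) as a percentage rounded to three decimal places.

Approximate: r ≈ 7.000% − 16.500% = -9.5000%
Exact: (1 + 0.0700)/(1 + 0.1650) − 1 = -8.15451%
Error = -9.5000% − (-8.15451%) = -1.34549% → -1.345%.

-1.345%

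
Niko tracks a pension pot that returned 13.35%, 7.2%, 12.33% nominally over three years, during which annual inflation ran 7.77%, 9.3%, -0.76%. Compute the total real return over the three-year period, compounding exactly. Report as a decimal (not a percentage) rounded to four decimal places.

0.1676

Nominal growth factor = 1.1335 × 1.0720 × 1.1233 = 1.364935
Price-level growth factor = 1.0777 × 1.0930 × 0.9924 = 1.168974
Real growth factor = 1.364935 / 1.168974 = 1.167635
Total real return = 1.167635 − 1 → 0.1676.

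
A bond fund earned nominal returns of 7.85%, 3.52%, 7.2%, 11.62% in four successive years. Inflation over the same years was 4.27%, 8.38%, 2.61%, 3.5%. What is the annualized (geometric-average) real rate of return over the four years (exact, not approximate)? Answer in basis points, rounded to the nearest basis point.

272 basis points

Nominal growth factor = 1.0785 × 1.0352 × 1.0720 × 1.1162 = 1.33592235
Price-level growth factor = 1.0427 × 1.0838 × 1.0261 × 1.0350 = 1.20015837
Real growth factor = 1.33592235 / 1.20015837 = 1.11312172
Annualized real rate = 1.11312172^(1/4) − 1 = 2.7154% → 272 basis points.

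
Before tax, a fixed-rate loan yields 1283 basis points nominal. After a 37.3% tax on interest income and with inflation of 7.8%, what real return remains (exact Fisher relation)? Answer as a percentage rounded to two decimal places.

After-tax nominal return = 12.83% × (1 − 0.373) = 8.04441%.
1 + r = 1.0804441 / 1.07800 = 1.002267
After-tax real rate = 1.002267 − 1 → 0.23%.

0.23%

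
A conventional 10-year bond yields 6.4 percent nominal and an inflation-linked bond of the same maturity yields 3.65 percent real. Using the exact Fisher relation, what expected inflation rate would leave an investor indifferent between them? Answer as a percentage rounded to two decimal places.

2.65%

(1 + π) = (1 + i)/(1 + r) = 1.06400 / 1.03650 = 1.026532
Break-even inflation = 1.026532 − 1 → 2.65%.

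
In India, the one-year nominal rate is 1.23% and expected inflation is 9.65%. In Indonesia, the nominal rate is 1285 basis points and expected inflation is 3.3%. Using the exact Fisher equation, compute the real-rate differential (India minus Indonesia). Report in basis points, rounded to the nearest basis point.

-1692 basis points

India: (1 + 0.0123)/(1 + 0.0965) − 1 = -7.6790%
Indonesia: (1 + 0.1285)/(1 + 0.0330) − 1 = 9.2449%
Differential = -7.6790% − 9.2449% = -16.9239% → -1692 basis points.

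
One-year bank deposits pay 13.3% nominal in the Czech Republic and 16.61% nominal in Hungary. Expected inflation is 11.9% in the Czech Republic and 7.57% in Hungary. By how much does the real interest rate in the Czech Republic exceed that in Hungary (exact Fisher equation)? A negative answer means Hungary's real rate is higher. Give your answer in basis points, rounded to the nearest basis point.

-715 basis points

The Czech Republic: (1 + 0.1330)/(1 + 0.1190) − 1 = 1.2511%
Hungary: (1 + 0.1661)/(1 + 0.0757) − 1 = 8.4038%
Differential = 1.2511% − 8.4038% = -7.1527% → -715 basis points.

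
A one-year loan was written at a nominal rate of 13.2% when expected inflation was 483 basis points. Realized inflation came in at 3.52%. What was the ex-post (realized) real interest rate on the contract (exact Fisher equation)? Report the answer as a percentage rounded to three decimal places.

Ex-post: (1 + 0.1320)/(1 + 0.0352) − 1 = 9.3509%
So the realized real rate is 9.351%.

9.351%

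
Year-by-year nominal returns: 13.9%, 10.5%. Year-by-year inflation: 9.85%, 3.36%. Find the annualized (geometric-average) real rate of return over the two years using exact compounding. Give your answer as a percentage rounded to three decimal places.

Nominal growth factor = 1.1390 × 1.1050 = 1.25859500
Price-level growth factor = 1.0985 × 1.0336 = 1.13540960
Real growth factor = 1.25859500 / 1.13540960 = 1.10849424
Annualized real rate = 1.10849424^(1/2) − 1 = 5.2851% → 5.285%.

5.285%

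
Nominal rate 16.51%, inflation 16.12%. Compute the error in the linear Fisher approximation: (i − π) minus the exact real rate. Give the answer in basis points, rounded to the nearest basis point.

Approximate: r ≈ 16.510% − 16.120% = 0.3900%
Exact: (1 + 0.1651)/(1 + 0.1612) − 1 = 0.3359%
Error = 0.3900% − 0.3359% = 0.0541% → 5 basis points.

5 basis points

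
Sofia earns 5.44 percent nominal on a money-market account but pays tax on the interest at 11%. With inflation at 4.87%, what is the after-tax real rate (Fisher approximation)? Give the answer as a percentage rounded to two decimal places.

-0.03%

After-tax nominal return = 5.44% × (1 − 0.11) = 4.8416%.
r ≈ 4.8416% − 4.87% → -0.03%.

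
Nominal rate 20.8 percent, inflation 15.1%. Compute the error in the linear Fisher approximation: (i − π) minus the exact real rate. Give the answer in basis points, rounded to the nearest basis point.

75 basis points

Approximate: r ≈ 20.800% − 15.100% = 5.7000%
Exact: (1 + 0.2080)/(1 + 0.1510) − 1 = 4.9522%
Error = 5.7000% − 4.9522% = 0.7478% → 75 basis points.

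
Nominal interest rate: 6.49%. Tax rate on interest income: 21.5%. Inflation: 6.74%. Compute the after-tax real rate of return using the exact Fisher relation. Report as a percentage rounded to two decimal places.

After-tax nominal return = 6.49% × (1 − 0.215) = 5.09465%.
1 + r = 1.0509465 / 1.06740 = 0.984585
After-tax real rate = 0.984585 − 1 → -1.54%.

-1.54%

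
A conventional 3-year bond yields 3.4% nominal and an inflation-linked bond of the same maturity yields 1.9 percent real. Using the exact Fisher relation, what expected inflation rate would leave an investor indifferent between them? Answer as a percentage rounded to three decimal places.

1.472%

(1 + π) = (1 + i)/(1 + r) = 1.03400 / 1.01900 = 1.014720
Break-even inflation = 1.014720 − 1 → 1.472%.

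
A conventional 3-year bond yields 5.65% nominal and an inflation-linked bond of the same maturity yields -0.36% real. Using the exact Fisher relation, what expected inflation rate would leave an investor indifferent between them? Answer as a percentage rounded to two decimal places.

(1 + π) = (1 + i)/(1 + r) = 1.05650 / 0.99640 = 1.060317
Break-even inflation = 1.060317 − 1 → 6.03%.

6.03%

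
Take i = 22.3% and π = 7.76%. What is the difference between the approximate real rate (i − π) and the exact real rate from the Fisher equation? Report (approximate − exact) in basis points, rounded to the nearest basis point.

105 basis points

Approximate: r ≈ 22.300% − 7.760% = 14.5400%
Exact: (1 + 0.2230)/(1 + 0.0776) − 1 = 13.4929%
Error = 14.5400% − 13.4929% = 1.0471% → 105 basis points.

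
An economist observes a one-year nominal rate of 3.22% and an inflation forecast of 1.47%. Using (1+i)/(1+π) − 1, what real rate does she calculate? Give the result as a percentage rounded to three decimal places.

1 + r = 1.03220 / 1.01470 = 1.017246
r = 1.017246 − 1 = 1.7246%, i.e. 1.725%.

1.725%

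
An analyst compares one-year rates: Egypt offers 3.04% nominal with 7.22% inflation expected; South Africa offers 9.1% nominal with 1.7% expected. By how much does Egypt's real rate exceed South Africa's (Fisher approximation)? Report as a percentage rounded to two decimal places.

Egypt: 3.04% − 7.22% = -4.180%
South Africa: 9.1% − 1.7% = 7.400%
Differential = -11.580% → -11.58%.

-11.58%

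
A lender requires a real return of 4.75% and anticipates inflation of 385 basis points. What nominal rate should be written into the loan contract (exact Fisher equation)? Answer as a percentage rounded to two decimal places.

8.78%

(1 + i) = (1 + r)(1 + π) = 1.04750 × 1.03850 = 1.08782875
i = 1.08782875 − 1, so the required nominal rate is 8.78%.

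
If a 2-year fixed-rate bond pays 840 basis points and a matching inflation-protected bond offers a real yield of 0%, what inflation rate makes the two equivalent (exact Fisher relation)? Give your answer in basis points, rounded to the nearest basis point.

(1 + π) = (1 + i)/(1 + r) = 1.08400 / 1.00000 = 1.084000
Break-even inflation = 1.084000 − 1 → 840 basis points.

840 basis points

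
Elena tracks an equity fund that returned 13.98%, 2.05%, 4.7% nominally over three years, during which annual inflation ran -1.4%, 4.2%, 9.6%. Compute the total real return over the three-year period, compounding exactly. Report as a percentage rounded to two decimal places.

8.15%

Compound the nominal returns: 1.1398 × 1.0205 × 1.0470 = 1.217835.
Compound inflation: 0.9860 × 1.0420 × 1.0960 = 1.126044.
Deflate: 1.217835 / 1.126044 = 1.081517.
Total real return = 1.081517 − 1 → 8.15%.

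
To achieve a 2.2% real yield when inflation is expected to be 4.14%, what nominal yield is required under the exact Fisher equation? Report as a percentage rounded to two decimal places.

6.43%

(1 + i) = (1 + r)(1 + π) = 1.02200 × 1.04140 = 1.0643108
i = 1.0643108 − 1, so the required nominal rate is 6.43%.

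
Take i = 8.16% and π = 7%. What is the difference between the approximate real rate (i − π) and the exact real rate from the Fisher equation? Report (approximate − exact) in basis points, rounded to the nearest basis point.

8 basis points

Approximate: r ≈ 8.160% − 7.000% = 1.1600%
Exact: (1 + 0.0816)/(1 + 0.0700) − 1 = 1.0841%
Error = 1.1600% − 1.0841% = 0.0759% → 8 basis points.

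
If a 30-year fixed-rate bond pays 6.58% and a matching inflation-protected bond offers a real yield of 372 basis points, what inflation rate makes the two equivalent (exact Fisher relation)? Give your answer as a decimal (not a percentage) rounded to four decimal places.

(1 + π) = (1 + i)/(1 + r) = 1.06580 / 1.03720 = 1.027574
Break-even inflation = 1.027574 − 1 → 0.0276.

0.0276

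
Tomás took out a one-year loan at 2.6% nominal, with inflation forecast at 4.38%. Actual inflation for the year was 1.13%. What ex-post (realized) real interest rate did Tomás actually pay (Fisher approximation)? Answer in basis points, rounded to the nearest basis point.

147 basis points

Ex-post: 2.6% − 1.13% = 1.470%
So the realized real rate is 147 basis points.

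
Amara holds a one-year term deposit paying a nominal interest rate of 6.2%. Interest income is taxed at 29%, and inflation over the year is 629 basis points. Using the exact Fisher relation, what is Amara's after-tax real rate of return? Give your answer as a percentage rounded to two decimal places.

-1.78%

After-tax nominal return = 6.2% × (1 − 0.29) = 4.4020%.
1 + r = 1.04402 / 1.06290 = 0.982237
After-tax real rate = 0.982237 − 1 → -1.78%.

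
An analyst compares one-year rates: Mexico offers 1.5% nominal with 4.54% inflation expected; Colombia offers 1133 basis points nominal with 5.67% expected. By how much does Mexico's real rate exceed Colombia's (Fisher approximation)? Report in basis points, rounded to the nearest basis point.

Mexico: 1.5% − 4.54% = -3.040%
Colombia: 11.33% − 5.67% = 5.660%
Differential = -8.700% → -870 basis points.

-870 basis points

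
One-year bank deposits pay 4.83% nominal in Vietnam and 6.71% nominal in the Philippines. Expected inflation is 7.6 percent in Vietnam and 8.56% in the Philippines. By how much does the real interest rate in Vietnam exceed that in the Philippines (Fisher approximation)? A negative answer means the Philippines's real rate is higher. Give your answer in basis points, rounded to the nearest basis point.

Vietnam: 4.83% − 7.6% = -2.770%
The Philippines: 6.71% − 8.56% = -1.850%
Differential = -0.920% → -92 basis points.

-92 basis points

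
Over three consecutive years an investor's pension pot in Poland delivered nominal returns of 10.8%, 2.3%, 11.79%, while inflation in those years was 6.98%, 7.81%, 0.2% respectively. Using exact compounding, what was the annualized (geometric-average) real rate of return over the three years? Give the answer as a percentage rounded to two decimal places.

Compound the nominal returns: 1.1080 × 1.0230 × 1.1179 = 1.26712176.
Compound inflation: 1.0698 × 1.0781 × 1.0020 = 1.15565808.
Deflate: 1.26712176 / 1.15565808 = 1.09645040.
Annualized real rate = 1.09645040^(1/3) − 1 = 3.1169% → 3.12%.

3.12%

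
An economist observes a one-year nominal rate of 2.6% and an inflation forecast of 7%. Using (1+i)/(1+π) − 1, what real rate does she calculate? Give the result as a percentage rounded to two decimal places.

By the Fisher identity, 1 + r = (1 + i)/(1 + π).
1 + r = 1.02600 / 1.07000 = 0.958879
r = 0.958879 − 1 = -4.1121%, i.e. -4.11%.

-4.11%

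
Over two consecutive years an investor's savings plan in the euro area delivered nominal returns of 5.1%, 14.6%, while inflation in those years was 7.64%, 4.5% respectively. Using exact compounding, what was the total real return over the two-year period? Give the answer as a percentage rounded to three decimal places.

Nominal growth factor = 1.0510 × 1.1460 = 1.204446
Price-level growth factor = 1.0764 × 1.0450 = 1.124838
Real growth factor = 1.204446 / 1.124838 = 1.070773
Total real return = 1.070773 − 1 → 7.077%.

7.077%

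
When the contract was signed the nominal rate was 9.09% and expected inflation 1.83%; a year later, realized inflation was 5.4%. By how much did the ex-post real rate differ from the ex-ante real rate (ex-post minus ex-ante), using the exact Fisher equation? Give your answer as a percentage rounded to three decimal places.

Ex-ante: (1 + 0.0909)/(1 + 0.0183) − 1 = 7.1295%
Ex-post: (1 + 0.0909)/(1 + 0.0540) − 1 = 3.5009%
Difference (ex-post − ex-ante) = -3.6286% → -3.629%.

-3.629%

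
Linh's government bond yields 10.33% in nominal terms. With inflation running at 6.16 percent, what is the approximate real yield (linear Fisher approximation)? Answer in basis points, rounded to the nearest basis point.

r ≈ i − π = 10.33% − 6.16% = 417 basis points.

417 basis points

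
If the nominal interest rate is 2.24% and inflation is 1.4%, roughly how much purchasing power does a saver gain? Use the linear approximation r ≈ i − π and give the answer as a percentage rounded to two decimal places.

r ≈ i − π = 2.24% − 1.4% = 0.84%.

0.84%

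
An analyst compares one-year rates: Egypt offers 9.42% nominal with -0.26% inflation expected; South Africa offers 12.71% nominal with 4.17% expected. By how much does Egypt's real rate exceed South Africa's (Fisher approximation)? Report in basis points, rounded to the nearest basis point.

Egypt: 9.42% − (-0.26%) = 9.680%
South Africa: 12.71% − 4.17% = 8.540%
Differential = 1.140% → 114 basis points.

114 basis points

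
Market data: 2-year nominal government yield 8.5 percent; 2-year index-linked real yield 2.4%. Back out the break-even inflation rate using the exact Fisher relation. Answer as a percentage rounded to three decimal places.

(1 + π) = (1 + i)/(1 + r) = 1.08500 / 1.02400 = 1.059570
Break-even inflation = 1.059570 − 1 → 5.957%.

5.957%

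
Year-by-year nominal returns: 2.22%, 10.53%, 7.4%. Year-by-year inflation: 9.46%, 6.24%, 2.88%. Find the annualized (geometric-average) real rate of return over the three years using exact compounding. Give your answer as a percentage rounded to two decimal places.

0.47%

Compound the nominal returns: 1.0222 × 1.1053 × 1.0740 = 1.21344565.
Compound inflation: 1.0946 × 1.0624 × 1.0288 = 1.19639465.
Deflate: 1.21344565 / 1.19639465 = 1.01425199.
Annualized real rate = 1.01425199^(1/3) − 1 = 0.4728% → 0.47%.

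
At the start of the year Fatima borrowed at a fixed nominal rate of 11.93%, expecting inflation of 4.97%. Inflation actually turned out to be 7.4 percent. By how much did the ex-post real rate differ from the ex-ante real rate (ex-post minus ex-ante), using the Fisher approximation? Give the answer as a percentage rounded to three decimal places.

-2.430%

Ex-ante: 11.93% − 4.97% = 6.960%
Ex-post: 11.93% − 7.4% = 4.530%
Difference (ex-post − ex-ante) = -2.4300% → -2.430%.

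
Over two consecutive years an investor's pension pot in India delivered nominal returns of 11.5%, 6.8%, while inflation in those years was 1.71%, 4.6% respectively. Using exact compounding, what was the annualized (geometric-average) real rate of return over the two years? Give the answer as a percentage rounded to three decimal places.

Nominal growth factor = 1.1150 × 1.0680 = 1.1908200000
Price-level growth factor = 1.0171 × 1.0460 = 1.0638866000
Real growth factor = 1.1908200000 / 1.0638866000 = 1.1193110243
Annualized real rate = 1.1193110243^(1/2) − 1 = 5.797496% → 5.797%.

5.797%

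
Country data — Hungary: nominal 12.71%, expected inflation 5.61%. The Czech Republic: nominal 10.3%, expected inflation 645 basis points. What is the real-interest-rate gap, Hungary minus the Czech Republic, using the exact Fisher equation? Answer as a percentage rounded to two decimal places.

3.11%

Hungary: (1 + 0.1271)/(1 + 0.0561) − 1 = 6.7228%
The Czech Republic: (1 + 0.1030)/(1 + 0.0645) − 1 = 3.6167%
Differential = 6.7228% − 3.6167% = 3.1061% → 3.11%.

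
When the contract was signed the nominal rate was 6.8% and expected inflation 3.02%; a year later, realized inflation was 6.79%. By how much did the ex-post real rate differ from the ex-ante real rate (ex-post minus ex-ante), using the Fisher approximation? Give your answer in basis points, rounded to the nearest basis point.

Ex-ante: 6.8% − 3.02% = 3.780%
Ex-post: 6.8% − 6.79% = 0.010%
Difference (ex-post − ex-ante) = -3.7700% → -377 basis points.

-377 basis points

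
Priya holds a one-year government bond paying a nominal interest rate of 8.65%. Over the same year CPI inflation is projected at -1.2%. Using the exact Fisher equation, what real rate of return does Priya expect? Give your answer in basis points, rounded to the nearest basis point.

997 basis points

By the Fisher equation, 1 + r = (1 + i)/(1 + π).
1 + r = 1.08650 / 0.98800 = 1.099696
r = 1.099696 − 1 = 9.9696%, i.e. 997 basis points.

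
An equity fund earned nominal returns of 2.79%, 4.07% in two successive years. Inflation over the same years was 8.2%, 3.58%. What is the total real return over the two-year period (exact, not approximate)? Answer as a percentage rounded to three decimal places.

Nominal growth factor = 1.0279 × 1.0407 = 1.069736
Price-level growth factor = 1.0820 × 1.0358 = 1.120736
Real growth factor = 1.069736 / 1.120736 = 0.954494
Total real return = 0.954494 − 1 → -4.551%.

-4.551%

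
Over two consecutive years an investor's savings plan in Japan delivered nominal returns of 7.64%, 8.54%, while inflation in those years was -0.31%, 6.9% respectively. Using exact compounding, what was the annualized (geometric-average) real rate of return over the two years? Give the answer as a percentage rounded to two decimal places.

Compound the nominal returns: 1.0764 × 1.0854 = 1.16832456.
Compound inflation: 0.9969 × 1.0690 = 1.06568610.
Deflate: 1.16832456 / 1.06568610 = 1.09631209.
Annualized real rate = 1.09631209^(1/2) − 1 = 4.7049% → 4.70%.

4.70%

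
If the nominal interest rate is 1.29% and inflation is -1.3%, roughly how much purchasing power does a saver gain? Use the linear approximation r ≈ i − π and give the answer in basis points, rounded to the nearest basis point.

259 basis points

r ≈ i − π = 1.29% − (-1.3%) = 259 basis points.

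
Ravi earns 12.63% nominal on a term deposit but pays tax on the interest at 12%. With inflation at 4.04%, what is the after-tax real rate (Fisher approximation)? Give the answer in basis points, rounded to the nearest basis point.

After-tax nominal return = 12.63% × (1 − 0.12) = 11.1144%.
r ≈ 11.1144% − 4.04% → 707 basis points.

707 basis points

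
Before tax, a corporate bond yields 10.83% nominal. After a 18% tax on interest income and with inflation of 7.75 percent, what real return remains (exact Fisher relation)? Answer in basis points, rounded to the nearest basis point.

After-tax nominal return = 10.83% × (1 − 0.18) = 8.8806%.
1 + r = 1.088806 / 1.07750 = 1.010493
After-tax real rate = 1.010493 − 1 → 105 basis points.

105 basis points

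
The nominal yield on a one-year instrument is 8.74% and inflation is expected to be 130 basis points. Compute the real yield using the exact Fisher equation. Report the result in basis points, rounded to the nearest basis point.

734 basis points

By the Fisher equation, 1 + r = (1 + i)/(1 + π).
1 + r = 1.08740 / 1.01300 = 1.073445
r = 1.073445 − 1 = 7.3445%, i.e. 734 basis points.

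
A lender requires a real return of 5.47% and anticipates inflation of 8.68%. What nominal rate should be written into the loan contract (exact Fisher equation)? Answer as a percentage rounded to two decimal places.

14.62%

(1 + i) = (1 + r)(1 + π) = 1.05470 × 1.08680 = 1.14624796
i = 1.14624796 − 1, so the required nominal rate is 14.62%.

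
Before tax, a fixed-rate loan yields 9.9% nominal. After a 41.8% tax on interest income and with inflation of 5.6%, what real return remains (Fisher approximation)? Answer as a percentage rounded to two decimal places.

0.16%

After-tax nominal return = 9.9% × (1 − 0.418) = 5.7618%.
r ≈ 5.7618% − 5.6% → 0.16%.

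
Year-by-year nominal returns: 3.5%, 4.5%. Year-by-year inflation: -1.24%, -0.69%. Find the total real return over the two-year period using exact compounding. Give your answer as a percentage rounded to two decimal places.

10.28%

Compound the nominal returns: 1.0350 × 1.0450 = 1.081575.
Compound inflation: 0.9876 × 0.9931 = 0.980786.
Deflate: 1.081575 / 0.980786 = 1.102764.
Total real return = 1.102764 − 1 → 10.28%.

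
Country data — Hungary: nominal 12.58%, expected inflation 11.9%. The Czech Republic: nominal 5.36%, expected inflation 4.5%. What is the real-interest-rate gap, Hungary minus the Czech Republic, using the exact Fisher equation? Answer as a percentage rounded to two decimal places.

Hungary: (1 + 0.1258)/(1 + 0.1190) − 1 = 0.6077%
The Czech Republic: (1 + 0.0536)/(1 + 0.0450) − 1 = 0.8230%
Differential = 0.6077% − 0.8230% = -0.2153% → -0.22%.

-0.22%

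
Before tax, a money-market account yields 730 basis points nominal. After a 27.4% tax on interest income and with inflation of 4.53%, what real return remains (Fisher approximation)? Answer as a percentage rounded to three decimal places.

After-tax nominal return = 7.3% × (1 − 0.274) = 5.2998%.
r ≈ 5.2998% − 4.53% → 0.770%.

0.770%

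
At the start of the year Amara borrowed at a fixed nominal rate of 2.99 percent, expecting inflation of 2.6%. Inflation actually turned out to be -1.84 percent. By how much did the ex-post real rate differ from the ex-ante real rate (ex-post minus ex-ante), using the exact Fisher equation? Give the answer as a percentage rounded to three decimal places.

Ex-ante: (1 + 0.0299)/(1 + 0.0260) − 1 = 0.3801%
Ex-post: (1 + 0.0299)/(1 − 0.0184) − 1 = 4.9205%
Difference (ex-post − ex-ante) = 4.5404% → 4.540%.

4.540%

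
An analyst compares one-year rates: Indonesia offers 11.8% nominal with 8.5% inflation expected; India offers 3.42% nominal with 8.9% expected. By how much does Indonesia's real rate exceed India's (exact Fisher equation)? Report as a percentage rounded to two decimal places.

Indonesia: (1 + 0.1180)/(1 + 0.0850) − 1 = 3.0415%
India: (1 + 0.0342)/(1 + 0.0890) − 1 = -5.0321%
Differential = 3.0415% − (-5.0321%) = 8.0736% → 8.07%.

8.07%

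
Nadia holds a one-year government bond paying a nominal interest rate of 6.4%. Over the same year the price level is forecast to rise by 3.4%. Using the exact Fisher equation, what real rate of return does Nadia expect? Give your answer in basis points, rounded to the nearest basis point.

290 basis points

1 + r = 1.06400 / 1.03400 = 1.029014
r = 1.029014 − 1 = 2.9014%, i.e. 290 basis points.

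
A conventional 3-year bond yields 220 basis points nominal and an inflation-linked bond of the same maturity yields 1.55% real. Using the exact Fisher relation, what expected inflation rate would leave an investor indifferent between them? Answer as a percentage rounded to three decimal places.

0.640%

(1 + π) = (1 + i)/(1 + r) = 1.02200 / 1.01550 = 1.006401
Break-even inflation = 1.006401 − 1 → 0.640%.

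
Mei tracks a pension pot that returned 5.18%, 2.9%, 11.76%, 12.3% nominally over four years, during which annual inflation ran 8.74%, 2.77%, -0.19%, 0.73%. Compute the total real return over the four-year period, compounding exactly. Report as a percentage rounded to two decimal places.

20.90%

Compound the nominal returns: 1.0518 × 1.0290 × 1.1176 × 1.1230 = 1.358359.
Compound inflation: 1.0874 × 1.0277 × 0.9981 × 1.0073 = 1.123540.
Deflate: 1.358359 / 1.123540 = 1.208999.
Total real return = 1.208999 − 1 → 20.90%.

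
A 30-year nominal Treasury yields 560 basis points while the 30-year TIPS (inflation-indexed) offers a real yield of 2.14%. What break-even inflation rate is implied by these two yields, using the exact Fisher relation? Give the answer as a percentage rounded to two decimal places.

(1 + π) = (1 + i)/(1 + r) = 1.05600 / 1.02140 = 1.033875
Break-even inflation = 1.033875 − 1 → 3.39%.

3.39%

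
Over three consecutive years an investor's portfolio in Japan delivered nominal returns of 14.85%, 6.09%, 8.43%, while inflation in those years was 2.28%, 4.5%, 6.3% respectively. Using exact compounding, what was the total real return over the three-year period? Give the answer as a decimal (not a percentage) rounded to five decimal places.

Nominal growth factor = 1.1485 × 1.0609 × 1.0843 = 1.321158
Price-level growth factor = 1.0228 × 1.0450 × 1.0630 = 1.136162
Real growth factor = 1.321158 / 1.136162 = 1.162826
Total real return = 1.162826 − 1 → 0.16283.

0.16283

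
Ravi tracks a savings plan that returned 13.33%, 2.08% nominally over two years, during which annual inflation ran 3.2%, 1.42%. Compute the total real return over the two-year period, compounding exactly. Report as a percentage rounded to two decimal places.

10.53%

Nominal growth factor = 1.1333 × 1.0208 = 1.156873
Price-level growth factor = 1.0320 × 1.0142 = 1.046654
Real growth factor = 1.156873 / 1.046654 = 1.105305
Total real return = 1.105305 − 1 → 10.53%.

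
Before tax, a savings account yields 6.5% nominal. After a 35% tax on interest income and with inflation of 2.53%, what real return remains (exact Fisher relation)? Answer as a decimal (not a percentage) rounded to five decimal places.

0.01653

After-tax nominal return = 6.5% × (1 − 0.35) = 4.2250%.
1 + r = 1.04225 / 1.02530 = 1.016532
After-tax real rate = 1.016532 − 1 → 0.01653.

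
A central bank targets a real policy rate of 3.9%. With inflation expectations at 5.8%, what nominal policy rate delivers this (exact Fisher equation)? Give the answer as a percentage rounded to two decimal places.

9.93%

(1 + i) = (1 + r)(1 + π) = 1.03900 × 1.05800 = 1.099262
i = 1.099262 − 1, so the required nominal rate is 9.93%.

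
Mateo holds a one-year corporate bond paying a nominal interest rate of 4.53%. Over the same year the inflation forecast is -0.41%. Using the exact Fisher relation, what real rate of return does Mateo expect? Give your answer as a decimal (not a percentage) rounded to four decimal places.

0.0496

1 + r = 1.04530 / 0.99590 = 1.049603
r = 1.049603 − 1 = 4.9603%, i.e. 0.0496.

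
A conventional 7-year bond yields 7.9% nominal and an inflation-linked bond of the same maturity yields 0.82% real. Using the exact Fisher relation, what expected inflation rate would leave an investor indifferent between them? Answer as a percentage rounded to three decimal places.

(1 + π) = (1 + i)/(1 + r) = 1.07900 / 1.00820 = 1.070224
Break-even inflation = 1.070224 − 1 → 7.022%.

7.022%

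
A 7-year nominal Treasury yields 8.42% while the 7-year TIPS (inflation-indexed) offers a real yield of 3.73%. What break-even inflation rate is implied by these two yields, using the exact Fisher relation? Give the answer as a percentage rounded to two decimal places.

4.52%

(1 + π) = (1 + i)/(1 + r) = 1.08420 / 1.03730 = 1.045214
Break-even inflation = 1.045214 − 1 → 4.52%.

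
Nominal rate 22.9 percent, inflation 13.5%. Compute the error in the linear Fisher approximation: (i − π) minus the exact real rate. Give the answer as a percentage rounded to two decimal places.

1.12%

Approximate: r ≈ 22.900% − 13.500% = 9.4000%
Exact: (1 + 0.2290)/(1 + 0.1350) − 1 = 8.2819%
Error = 9.4000% − 8.2819% = 1.1181% → 1.12%.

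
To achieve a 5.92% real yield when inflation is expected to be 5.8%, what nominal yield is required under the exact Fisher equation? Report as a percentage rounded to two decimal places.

(1 + i) = (1 + r)(1 + π) = 1.05920 × 1.05800 = 1.1206336
i = 1.1206336 − 1, so the required nominal rate is 12.06%.

12.06%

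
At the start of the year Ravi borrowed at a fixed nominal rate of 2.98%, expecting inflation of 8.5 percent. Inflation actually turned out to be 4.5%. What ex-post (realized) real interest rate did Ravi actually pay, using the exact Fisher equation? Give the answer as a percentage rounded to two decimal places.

-1.45%

Ex-post: (1 + 0.0298)/(1 + 0.0450) − 1 = -1.4545%
So the realized real rate is -1.45%.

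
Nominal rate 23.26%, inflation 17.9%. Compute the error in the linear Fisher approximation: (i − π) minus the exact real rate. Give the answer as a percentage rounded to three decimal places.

0.814%

Approximate: r ≈ 23.260% − 17.900% = 5.3600%
Exact: (1 + 0.2326)/(1 + 0.1790) − 1 = 4.5462%
Error = 5.3600% − 4.5462% = 0.8138% → 0.814%.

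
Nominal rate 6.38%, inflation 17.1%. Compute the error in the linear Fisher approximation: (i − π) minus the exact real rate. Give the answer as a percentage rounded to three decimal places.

Approximate: r ≈ 6.380% − 17.100% = -10.7200%
Exact: (1 + 0.0638)/(1 + 0.1710) − 1 = -9.1546%
Error = -10.7200% − (-9.1546%) = -1.5654% → -1.565%.

-1.565%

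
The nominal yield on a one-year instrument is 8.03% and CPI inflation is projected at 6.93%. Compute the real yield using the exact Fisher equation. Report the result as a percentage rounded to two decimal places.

1.03%

By the Fisher relation, 1 + r = (1 + i)/(1 + π).
1 + r = 1.08030 / 1.06930 = 1.010287
r = 1.010287 − 1 = 1.0287%, i.e. 1.03%.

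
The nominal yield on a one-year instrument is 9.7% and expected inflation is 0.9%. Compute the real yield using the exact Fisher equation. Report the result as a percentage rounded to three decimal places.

By the Fisher relation, 1 + r = (1 + i)/(1 + π).
1 + r = 1.09700 / 1.00900 = 1.0872151
r = 1.0872151 − 1 = 8.72151%, i.e. 8.722%.

8.722%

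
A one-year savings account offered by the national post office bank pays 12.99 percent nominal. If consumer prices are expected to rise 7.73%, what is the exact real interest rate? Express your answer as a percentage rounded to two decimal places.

1 + r = 1.12990 / 1.07730 = 1.048826
r = 1.048826 − 1 = 4.8826%, i.e. 4.88%.

4.88%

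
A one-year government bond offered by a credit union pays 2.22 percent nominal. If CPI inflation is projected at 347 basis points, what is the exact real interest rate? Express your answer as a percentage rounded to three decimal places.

-1.208%

1 + r = 1.02220 / 1.03470 = 0.987919
r = 0.987919 − 1 = -1.2081%, i.e. -1.208%.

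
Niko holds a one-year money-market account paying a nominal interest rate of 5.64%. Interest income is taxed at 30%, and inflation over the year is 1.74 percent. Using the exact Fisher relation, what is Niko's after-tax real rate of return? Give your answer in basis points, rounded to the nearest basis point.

217 basis points

After-tax nominal return = 5.64% × (1 − 0.3) = 3.9480%.
1 + r = 1.03948 / 1.01740 = 1.021702
After-tax real rate = 1.021702 − 1 → 217 basis points.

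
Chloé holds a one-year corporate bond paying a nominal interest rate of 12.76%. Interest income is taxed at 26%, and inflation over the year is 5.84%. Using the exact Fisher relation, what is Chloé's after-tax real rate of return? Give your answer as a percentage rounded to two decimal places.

After-tax nominal return = 12.76% × (1 − 0.26) = 9.4424%.
1 + r = 1.094424 / 1.05840 = 1.034036
After-tax real rate = 1.034036 − 1 → 3.40%.

3.40%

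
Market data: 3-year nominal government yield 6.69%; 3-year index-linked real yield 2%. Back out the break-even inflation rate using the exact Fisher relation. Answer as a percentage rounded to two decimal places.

(1 + π) = (1 + i)/(1 + r) = 1.06690 / 1.02000 = 1.045980
Break-even inflation = 1.045980 − 1 → 4.60%.

4.60%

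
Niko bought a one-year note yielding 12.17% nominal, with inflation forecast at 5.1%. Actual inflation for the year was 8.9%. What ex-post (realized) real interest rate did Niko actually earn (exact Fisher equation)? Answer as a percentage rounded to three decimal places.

Ex-post: (1 + 0.1217)/(1 + 0.0890) − 1 = 3.0028%
So the realized real rate is 3.003%.

3.003%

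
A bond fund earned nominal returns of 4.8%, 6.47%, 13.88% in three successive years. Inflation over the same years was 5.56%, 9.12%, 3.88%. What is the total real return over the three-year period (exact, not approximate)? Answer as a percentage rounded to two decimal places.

Nominal growth factor = 1.0480 × 1.0647 × 1.1388 = 1.270679
Price-level growth factor = 1.0556 × 1.0912 × 1.0388 = 1.196563
Real growth factor = 1.270679 / 1.196563 = 1.061941
Total real return = 1.061941 − 1 → 6.19%.

6.19%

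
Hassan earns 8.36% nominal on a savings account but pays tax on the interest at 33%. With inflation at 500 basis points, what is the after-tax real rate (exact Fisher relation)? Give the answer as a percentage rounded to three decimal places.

After-tax nominal return = 8.36% × (1 − 0.33) = 5.6012%.
1 + r = 1.056012 / 1.05000 = 1.005726
After-tax real rate = 1.005726 − 1 → 0.573%.

0.573%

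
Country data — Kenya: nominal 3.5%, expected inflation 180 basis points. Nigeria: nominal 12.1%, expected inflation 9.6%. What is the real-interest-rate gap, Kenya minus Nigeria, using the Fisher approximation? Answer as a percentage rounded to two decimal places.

Kenya: 3.5% − 1.8% = 1.700%
Nigeria: 12.1% − 9.6% = 2.500%
Differential = -0.800% → -0.80%.

-0.80%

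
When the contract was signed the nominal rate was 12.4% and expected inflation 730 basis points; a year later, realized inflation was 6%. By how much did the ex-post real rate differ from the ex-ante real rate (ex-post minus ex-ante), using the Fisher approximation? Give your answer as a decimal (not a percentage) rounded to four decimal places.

0.0130

Ex-ante: 12.4% − 7.3% = 5.100%
Ex-post: 12.4% − 6% = 6.400%
Difference (ex-post − ex-ante) = 1.3000% → 0.0130.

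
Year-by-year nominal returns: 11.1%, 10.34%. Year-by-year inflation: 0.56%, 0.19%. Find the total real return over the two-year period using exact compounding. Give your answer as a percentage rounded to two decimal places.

21.67%

Nominal growth factor = 1.1110 × 1.1034 = 1.225877
Price-level growth factor = 1.0056 × 1.0019 = 1.007511
Real growth factor = 1.225877 / 1.007511 = 1.216739
Total real return = 1.216739 − 1 → 21.67%.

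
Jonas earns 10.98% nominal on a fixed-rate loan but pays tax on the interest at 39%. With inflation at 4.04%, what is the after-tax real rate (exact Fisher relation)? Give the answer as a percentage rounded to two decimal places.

2.55%

After-tax nominal return = 10.98% × (1 − 0.39) = 6.6978%.
1 + r = 1.066978 / 1.04040 = 1.025546
After-tax real rate = 1.025546 − 1 → 2.55%.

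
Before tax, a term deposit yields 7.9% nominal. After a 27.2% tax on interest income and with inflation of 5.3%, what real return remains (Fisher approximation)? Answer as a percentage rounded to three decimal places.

0.451%

After-tax nominal return = 7.9% × (1 − 0.272) = 5.7512%.
r ≈ 5.7512% − 5.3% → 0.451%.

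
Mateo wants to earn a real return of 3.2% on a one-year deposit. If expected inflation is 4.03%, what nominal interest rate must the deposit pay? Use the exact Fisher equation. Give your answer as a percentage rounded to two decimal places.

7.36%

(1 + i) = (1 + r)(1 + π) = 1.03200 × 1.04030 = 1.0735896
i = 1.0735896 − 1, so the required nominal rate is 7.36%.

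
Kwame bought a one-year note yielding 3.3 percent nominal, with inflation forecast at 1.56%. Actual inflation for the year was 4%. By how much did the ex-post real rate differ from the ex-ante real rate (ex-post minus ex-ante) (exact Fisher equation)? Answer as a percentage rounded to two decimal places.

-2.39%

Ex-ante: (1 + 0.0330)/(1 + 0.0156) − 1 = 1.7133%
Ex-post: (1 + 0.0330)/(1 + 0.0400) − 1 = -0.6731%
Difference (ex-post − ex-ante) = -2.3863% → -2.39%.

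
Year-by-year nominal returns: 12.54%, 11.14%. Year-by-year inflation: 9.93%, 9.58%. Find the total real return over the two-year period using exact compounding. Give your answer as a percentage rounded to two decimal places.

Compound the nominal returns: 1.1254 × 1.1114 = 1.250770.
Compound inflation: 1.0993 × 1.0958 = 1.204613.
Deflate: 1.250770 / 1.204613 = 1.038317.
Total real return = 1.038317 − 1 → 3.83%.

3.83%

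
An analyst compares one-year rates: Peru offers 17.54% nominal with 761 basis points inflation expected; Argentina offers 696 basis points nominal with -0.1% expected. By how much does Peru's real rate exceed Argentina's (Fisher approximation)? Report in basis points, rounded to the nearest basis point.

287 basis points

Peru: 17.54% − 7.61% = 9.930%
Argentina: 6.96% − (-0.1%) = 7.060%
Differential = 2.870% → 287 basis points.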